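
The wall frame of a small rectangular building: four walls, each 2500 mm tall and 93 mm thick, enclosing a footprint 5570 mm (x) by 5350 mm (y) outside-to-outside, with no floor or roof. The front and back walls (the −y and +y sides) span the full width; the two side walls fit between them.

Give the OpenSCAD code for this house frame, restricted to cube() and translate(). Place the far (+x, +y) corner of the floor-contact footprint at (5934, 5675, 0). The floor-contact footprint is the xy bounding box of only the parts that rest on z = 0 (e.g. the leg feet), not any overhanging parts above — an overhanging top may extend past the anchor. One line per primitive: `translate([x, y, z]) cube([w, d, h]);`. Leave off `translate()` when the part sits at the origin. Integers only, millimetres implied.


translate([364, 325, 0]) cube([5570, 93, 2500]);
translate([364, 5582, 0]) cube([5570, 93, 2500]);
translate([364, 418, 0]) cube([93, 5164, 2500]);
translate([5841, 418, 0]) cube([93, 5164, 2500]);


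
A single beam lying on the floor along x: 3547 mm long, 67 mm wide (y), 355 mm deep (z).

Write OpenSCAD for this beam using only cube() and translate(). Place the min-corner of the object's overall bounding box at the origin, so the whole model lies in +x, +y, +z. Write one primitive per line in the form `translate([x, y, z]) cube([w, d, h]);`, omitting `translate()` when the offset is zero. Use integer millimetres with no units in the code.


cube([3547, 67, 355]);


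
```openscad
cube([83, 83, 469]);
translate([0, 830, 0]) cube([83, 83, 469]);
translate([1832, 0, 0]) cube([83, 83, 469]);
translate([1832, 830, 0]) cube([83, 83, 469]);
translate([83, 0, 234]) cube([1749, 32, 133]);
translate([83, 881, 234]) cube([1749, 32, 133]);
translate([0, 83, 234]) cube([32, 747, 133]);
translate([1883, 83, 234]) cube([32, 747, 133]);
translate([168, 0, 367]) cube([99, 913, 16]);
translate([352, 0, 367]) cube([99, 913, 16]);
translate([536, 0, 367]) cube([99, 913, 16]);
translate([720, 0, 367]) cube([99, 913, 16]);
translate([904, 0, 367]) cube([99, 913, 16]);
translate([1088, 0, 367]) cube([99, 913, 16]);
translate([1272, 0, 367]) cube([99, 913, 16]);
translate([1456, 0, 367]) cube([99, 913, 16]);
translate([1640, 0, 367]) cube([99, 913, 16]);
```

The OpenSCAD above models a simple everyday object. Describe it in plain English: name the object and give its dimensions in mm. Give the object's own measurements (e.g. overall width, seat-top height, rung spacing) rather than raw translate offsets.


A bed frame 1915 mm long (x) by 913 mm wide (y). Four 83×83 mm corner posts, 469 mm tall, at the corners of the footprint. Four rails of 32 mm thickness and 133 mm height run between adjacent posts with their undersides at z = 234 mm, their outer faces flush with the outside of the frame (the two x-running rails run between the posts' inner faces; the two y-running rails run between the posts' inner faces). 9 slats, each 99 mm wide (x) and 16 mm thick, lie across the top of the two x-running rails, running the full 913 mm width of the frame in y; along x they sit between the end posts with a 85 mm gap after the −x posts and between neighbouring slats, leaving 93 mm before the +x posts.


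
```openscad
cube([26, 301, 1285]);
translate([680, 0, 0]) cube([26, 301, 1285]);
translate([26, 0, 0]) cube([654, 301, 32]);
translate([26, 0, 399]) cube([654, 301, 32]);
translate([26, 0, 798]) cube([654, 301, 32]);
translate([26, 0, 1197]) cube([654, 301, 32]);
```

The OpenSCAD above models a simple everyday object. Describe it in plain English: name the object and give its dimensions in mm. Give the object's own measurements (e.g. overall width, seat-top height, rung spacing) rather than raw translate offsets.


An open bookshelf. Two side panels, each 26 mm thick, 301 mm deep and 1285 mm tall, stand 706 mm apart (outside-to-outside). Between them sit 4 shelves, each 32 mm thick and 301 mm deep, spanning the full gap between the sides. The bottom shelf rests on the floor (its underside at z = 0) and the clear gap between one shelf's top and the next shelf's underside is 367 mm.


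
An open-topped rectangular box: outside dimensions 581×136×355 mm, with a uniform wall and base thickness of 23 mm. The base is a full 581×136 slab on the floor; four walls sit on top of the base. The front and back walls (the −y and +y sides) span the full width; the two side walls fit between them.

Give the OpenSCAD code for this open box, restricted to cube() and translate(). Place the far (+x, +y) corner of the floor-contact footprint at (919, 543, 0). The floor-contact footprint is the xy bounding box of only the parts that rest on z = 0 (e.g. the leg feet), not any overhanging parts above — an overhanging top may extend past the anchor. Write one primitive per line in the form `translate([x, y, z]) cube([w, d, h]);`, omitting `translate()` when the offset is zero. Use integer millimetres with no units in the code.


translate([338, 407, 0]) cube([581, 136, 23]);
translate([338, 407, 23]) cube([581, 23, 332]);
translate([338, 520, 23]) cube([581, 23, 332]);
translate([338, 430, 23]) cube([23, 90, 332]);
translate([896, 430, 23]) cube([23, 90, 332]);


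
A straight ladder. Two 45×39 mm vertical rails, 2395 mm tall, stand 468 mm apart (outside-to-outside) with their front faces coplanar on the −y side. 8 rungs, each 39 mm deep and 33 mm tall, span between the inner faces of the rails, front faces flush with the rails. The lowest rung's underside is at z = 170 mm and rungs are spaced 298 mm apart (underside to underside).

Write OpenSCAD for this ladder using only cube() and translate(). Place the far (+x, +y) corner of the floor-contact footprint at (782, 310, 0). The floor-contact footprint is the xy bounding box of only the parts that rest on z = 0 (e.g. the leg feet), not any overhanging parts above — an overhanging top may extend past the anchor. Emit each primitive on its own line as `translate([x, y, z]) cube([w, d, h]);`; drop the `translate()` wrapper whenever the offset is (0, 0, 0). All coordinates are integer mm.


// rung span = 468 - 2*45 = 378
// rung[k] z = 170 + k*298
translate([314, 271, 0]) cube([45, 39, 2395]);
translate([737, 271, 0]) cube([45, 39, 2395]);
translate([359, 271, 170]) cube([378, 39, 33]);
translate([359, 271, 468]) cube([378, 39, 33]);
translate([359, 271, 766]) cube([378, 39, 33]);
translate([359, 271, 1064]) cube([378, 39, 33]);
translate([359, 271, 1362]) cube([378, 39, 33]);
translate([359, 271, 1660]) cube([378, 39, 33]);
translate([359, 271, 1958]) cube([378, 39, 33]);
translate([359, 271, 2256]) cube([378, 39, 33]);


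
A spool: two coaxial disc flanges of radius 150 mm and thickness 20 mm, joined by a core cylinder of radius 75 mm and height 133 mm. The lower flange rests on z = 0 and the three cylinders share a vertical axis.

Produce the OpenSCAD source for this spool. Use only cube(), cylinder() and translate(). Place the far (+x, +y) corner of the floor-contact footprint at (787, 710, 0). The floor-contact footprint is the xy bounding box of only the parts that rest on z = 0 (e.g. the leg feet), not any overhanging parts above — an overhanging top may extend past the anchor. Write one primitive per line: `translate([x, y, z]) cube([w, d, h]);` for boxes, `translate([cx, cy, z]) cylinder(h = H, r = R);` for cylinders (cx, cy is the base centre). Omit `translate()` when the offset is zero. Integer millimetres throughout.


translate([637, 560, 0]) cylinder(h = 20, r = 150);
translate([637, 560, 20]) cylinder(h = 133, r = 75);
translate([637, 560, 153]) cylinder(h = 20, r = 150);


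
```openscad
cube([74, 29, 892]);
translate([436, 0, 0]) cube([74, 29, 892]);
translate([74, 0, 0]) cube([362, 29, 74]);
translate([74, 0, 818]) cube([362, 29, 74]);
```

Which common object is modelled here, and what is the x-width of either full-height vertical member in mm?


A picture frame. The border width is 74 mm.

Four thin pieces enclosing a rectangular opening — a picture frame. The two full-height stiles are 892 mm tall; the top rail sits at z = 818 and is 74 mm tall, so the border above the opening is 892 − 818 = 74 mm, matching the stile x-width.


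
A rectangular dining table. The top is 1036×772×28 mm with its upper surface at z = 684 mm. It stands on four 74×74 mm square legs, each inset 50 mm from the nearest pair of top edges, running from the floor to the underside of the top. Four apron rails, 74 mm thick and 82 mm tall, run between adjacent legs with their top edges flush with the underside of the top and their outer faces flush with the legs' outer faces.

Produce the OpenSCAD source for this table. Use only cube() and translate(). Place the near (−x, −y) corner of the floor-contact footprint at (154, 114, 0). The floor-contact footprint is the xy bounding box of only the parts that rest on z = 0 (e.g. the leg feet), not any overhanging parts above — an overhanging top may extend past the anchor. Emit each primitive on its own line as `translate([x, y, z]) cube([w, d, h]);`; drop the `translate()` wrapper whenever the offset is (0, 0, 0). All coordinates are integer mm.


// leg_h = 684 - 28 = 656
// apron z = 656 - 82 = 574
translate([104, 64, 656]) cube([1036, 772, 28]);
translate([154, 114, 0]) cube([74, 74, 656]);
translate([1016, 114, 0]) cube([74, 74, 656]);
translate([154, 712, 0]) cube([74, 74, 656]);
translate([1016, 712, 0]) cube([74, 74, 656]);
translate([228, 114, 574]) cube([788, 74, 82]);
translate([228, 712, 574]) cube([788, 74, 82]);
translate([154, 188, 574]) cube([74, 524, 82]);
translate([1016, 188, 574]) cube([74, 524, 82]);


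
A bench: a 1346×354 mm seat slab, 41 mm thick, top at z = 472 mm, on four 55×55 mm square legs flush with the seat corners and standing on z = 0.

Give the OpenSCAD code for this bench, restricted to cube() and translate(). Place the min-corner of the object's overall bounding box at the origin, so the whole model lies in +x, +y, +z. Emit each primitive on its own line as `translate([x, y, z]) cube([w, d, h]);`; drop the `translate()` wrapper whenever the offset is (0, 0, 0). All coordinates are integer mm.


// leg_h = 472 − 41 = 431
translate([0, 0, 431]) cube([1346, 354, 41]);
cube([55, 55, 431]);
translate([0, 299, 0]) cube([55, 55, 431]);
translate([1291, 0, 0]) cube([55, 55, 431]);
translate([1291, 299, 0]) cube([55, 55, 431]);


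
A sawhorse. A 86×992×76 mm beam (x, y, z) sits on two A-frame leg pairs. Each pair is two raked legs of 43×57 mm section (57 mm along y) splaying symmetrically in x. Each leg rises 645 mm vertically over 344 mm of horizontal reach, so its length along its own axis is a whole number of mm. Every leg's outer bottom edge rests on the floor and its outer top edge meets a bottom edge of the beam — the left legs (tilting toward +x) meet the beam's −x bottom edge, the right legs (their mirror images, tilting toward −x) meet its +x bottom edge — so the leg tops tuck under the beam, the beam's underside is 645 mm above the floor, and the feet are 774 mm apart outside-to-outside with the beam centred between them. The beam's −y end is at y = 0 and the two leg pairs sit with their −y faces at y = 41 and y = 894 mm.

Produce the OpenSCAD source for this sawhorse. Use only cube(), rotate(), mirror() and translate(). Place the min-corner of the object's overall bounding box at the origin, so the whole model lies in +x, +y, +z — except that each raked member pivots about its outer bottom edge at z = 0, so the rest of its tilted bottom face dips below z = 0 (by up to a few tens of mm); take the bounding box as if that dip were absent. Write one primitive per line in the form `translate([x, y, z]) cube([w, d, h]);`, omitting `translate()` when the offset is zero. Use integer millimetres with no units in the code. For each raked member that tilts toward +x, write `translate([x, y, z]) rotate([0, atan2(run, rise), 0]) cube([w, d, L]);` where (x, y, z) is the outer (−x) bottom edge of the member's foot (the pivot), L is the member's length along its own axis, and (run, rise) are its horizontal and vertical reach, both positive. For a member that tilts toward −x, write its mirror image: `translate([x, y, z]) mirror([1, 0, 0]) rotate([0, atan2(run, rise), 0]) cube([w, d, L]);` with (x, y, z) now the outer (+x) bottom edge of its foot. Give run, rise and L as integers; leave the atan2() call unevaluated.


translate([344, 0, 645]) cube([86, 992, 76]);
translate([0, 41, 0]) rotate([0, atan2(344, 645), 0]) cube([43, 57, 731]);
translate([774, 41, 0]) mirror([1, 0, 0]) rotate([0, atan2(344, 645), 0]) cube([43, 57, 731]);
translate([0, 894, 0]) rotate([0, atan2(344, 645), 0]) cube([43, 57, 731]);
translate([774, 894, 0]) mirror([1, 0, 0]) rotate([0, atan2(344, 645), 0]) cube([43, 57, 731]);


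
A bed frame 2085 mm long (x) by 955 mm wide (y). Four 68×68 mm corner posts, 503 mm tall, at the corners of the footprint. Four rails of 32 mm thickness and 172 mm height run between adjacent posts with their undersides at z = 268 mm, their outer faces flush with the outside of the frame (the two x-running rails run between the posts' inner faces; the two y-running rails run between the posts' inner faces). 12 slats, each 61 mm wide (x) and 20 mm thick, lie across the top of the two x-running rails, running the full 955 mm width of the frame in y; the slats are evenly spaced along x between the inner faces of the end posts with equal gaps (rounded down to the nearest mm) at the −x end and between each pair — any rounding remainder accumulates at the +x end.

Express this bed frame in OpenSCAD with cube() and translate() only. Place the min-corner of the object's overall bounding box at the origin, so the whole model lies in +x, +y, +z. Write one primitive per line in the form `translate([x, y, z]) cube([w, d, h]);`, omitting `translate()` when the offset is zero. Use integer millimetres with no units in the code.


cube([68, 68, 503]);
translate([0, 887, 0]) cube([68, 68, 503]);
translate([2017, 0, 0]) cube([68, 68, 503]);
translate([2017, 887, 0]) cube([68, 68, 503]);
translate([68, 0, 268]) cube([1949, 32, 172]);
translate([68, 923, 268]) cube([1949, 32, 172]);
translate([0, 68, 268]) cube([32, 819, 172]);
translate([2053, 68, 268]) cube([32, 819, 172]);
translate([161, 0, 440]) cube([61, 955, 20]);
translate([315, 0, 440]) cube([61, 955, 20]);
translate([469, 0, 440]) cube([61, 955, 20]);
translate([623, 0, 440]) cube([61, 955, 20]);
translate([777, 0, 440]) cube([61, 955, 20]);
translate([931, 0, 440]) cube([61, 955, 20]);
translate([1085, 0, 440]) cube([61, 955, 20]);
translate([1239, 0, 440]) cube([61, 955, 20]);
translate([1393, 0, 440]) cube([61, 955, 20]);
translate([1547, 0, 440]) cube([61, 955, 20]);
translate([1701, 0, 440]) cube([61, 955, 20]);
translate([1855, 0, 440]) cube([61, 955, 20]);


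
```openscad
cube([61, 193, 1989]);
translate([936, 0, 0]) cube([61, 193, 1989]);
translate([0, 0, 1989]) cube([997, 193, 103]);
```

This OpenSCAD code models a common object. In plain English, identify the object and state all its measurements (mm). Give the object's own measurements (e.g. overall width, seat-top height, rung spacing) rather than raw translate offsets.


A door frame. The clear opening is 875 mm wide and 1989 mm high. Two 61 mm wide jambs, 193 mm deep, stand either side of the opening from the floor to the top of the opening. A 103 mm thick head sits across the top of both jambs, spanning the full outside width of the frame.


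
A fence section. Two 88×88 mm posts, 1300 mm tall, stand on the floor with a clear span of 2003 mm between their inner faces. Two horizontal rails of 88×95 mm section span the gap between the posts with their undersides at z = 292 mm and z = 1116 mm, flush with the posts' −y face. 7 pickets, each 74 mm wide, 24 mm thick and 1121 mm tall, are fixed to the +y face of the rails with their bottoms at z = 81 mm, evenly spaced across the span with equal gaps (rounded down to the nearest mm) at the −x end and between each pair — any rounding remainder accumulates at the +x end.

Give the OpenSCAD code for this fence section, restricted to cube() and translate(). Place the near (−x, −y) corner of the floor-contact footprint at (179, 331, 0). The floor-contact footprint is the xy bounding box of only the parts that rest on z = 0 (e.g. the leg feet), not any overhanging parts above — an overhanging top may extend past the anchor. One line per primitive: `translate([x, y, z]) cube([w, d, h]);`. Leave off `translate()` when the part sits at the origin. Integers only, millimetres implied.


translate([179, 331, 0]) cube([88, 88, 1300]);
translate([2270, 331, 0]) cube([88, 88, 1300]);
translate([267, 331, 292]) cube([2003, 88, 95]);
translate([267, 331, 1116]) cube([2003, 88, 95]);
translate([452, 419, 81]) cube([74, 24, 1121]);
translate([711, 419, 81]) cube([74, 24, 1121]);
translate([970, 419, 81]) cube([74, 24, 1121]);
translate([1229, 419, 81]) cube([74, 24, 1121]);
translate([1488, 419, 81]) cube([74, 24, 1121]);
translate([1747, 419, 81]) cube([74, 24, 1121]);
translate([2006, 419, 81]) cube([74, 24, 1121]);


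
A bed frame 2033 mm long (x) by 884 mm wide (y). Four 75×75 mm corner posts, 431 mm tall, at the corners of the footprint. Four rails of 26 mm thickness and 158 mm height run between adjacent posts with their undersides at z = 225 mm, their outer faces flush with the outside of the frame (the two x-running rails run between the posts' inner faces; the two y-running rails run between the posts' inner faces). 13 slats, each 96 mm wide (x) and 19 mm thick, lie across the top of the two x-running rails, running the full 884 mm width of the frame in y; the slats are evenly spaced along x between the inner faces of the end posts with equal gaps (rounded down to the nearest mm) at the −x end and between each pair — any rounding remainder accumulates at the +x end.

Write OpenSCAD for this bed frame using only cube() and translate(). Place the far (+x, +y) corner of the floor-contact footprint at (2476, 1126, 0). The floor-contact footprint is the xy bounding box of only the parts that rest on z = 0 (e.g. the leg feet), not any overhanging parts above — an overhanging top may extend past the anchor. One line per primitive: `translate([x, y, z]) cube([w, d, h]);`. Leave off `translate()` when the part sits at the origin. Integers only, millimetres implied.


translate([443, 242, 0]) cube([75, 75, 431]);
translate([443, 1051, 0]) cube([75, 75, 431]);
translate([2401, 242, 0]) cube([75, 75, 431]);
translate([2401, 1051, 0]) cube([75, 75, 431]);
translate([518, 242, 225]) cube([1883, 26, 158]);
translate([518, 1100, 225]) cube([1883, 26, 158]);
translate([443, 317, 225]) cube([26, 734, 158]);
translate([2450, 317, 225]) cube([26, 734, 158]);
translate([563, 242, 383]) cube([96, 884, 19]);
translate([704, 242, 383]) cube([96, 884, 19]);
translate([845, 242, 383]) cube([96, 884, 19]);
translate([986, 242, 383]) cube([96, 884, 19]);
translate([1127, 242, 383]) cube([96, 884, 19]);
translate([1268, 242, 383]) cube([96, 884, 19]);
translate([1409, 242, 383]) cube([96, 884, 19]);
translate([1550, 242, 383]) cube([96, 884, 19]);
translate([1691, 242, 383]) cube([96, 884, 19]);
translate([1832, 242, 383]) cube([96, 884, 19]);
translate([1973, 242, 383]) cube([96, 884, 19]);
translate([2114, 242, 383]) cube([96, 884, 19]);
translate([2255, 242, 383]) cube([96, 884, 19]);


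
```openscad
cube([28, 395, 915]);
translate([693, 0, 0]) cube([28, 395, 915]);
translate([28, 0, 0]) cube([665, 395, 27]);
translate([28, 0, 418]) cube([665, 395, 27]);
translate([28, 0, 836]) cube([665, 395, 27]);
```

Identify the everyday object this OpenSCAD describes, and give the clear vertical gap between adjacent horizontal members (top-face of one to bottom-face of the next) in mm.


A bookshelf. The clear shelf gap is 391 mm.

Two tall side panels with 3 horizontal boards between them — a bookshelf. The first two shelf undersides are at z = 0 and z = 418; with shelf thickness 27, the clear gap is 418 − 0 − 27 = 391 mm.


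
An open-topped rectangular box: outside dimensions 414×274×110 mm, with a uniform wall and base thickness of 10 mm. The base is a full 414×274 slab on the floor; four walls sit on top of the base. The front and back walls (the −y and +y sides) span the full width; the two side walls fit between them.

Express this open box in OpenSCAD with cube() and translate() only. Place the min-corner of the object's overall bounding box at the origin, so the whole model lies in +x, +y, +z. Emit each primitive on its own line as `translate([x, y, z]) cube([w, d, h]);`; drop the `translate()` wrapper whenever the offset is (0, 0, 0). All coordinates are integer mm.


cube([414, 274, 10]);
translate([0, 0, 10]) cube([414, 10, 100]);
translate([0, 264, 10]) cube([414, 10, 100]);
translate([0, 10, 10]) cube([10, 254, 100]);
translate([404, 10, 10]) cube([10, 254, 100]);


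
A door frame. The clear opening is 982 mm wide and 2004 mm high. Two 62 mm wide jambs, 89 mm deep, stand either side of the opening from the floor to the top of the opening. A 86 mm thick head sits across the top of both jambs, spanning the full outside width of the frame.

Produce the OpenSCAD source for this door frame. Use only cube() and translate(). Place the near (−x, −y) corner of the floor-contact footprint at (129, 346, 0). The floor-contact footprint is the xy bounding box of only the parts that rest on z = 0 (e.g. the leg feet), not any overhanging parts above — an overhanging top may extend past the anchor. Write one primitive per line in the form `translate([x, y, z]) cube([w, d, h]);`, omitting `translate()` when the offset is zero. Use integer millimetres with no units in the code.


translate([129, 346, 0]) cube([62, 89, 2004]);
translate([1173, 346, 0]) cube([62, 89, 2004]);
translate([129, 346, 2004]) cube([1106, 89, 86]);


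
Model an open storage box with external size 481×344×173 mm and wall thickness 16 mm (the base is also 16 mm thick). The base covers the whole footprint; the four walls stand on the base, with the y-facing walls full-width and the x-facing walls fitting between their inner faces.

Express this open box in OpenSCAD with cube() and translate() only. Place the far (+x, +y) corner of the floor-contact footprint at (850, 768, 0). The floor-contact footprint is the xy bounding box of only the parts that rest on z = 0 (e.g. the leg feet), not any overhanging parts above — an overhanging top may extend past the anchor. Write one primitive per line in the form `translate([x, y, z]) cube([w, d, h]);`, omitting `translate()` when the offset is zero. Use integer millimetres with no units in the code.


translate([369, 424, 0]) cube([481, 344, 16]);
translate([369, 424, 16]) cube([481, 16, 157]);
translate([369, 752, 16]) cube([481, 16, 157]);
translate([369, 440, 16]) cube([16, 312, 157]);
translate([834, 440, 16]) cube([16, 312, 157]);


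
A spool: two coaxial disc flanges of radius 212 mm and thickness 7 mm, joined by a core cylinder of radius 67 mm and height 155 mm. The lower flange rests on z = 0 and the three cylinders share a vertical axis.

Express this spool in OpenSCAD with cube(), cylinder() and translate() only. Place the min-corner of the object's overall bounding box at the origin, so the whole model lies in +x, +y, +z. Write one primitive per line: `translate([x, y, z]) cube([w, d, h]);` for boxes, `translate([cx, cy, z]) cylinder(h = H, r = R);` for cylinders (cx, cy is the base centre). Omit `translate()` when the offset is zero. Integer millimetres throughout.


translate([212, 212, 0]) cylinder(h = 7, r = 212);
translate([212, 212, 7]) cylinder(h = 155, r = 67);
translate([212, 212, 162]) cylinder(h = 7, r = 212);


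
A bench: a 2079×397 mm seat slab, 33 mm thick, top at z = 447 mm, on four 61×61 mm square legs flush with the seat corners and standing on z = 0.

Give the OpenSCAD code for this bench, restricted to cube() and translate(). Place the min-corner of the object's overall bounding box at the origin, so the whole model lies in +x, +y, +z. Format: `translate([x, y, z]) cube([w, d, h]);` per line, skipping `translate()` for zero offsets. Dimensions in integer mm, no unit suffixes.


// leg_h = 447 − 33 = 414
translate([0, 0, 414]) cube([2079, 397, 33]);
cube([61, 61, 414]);
translate([0, 336, 0]) cube([61, 61, 414]);
translate([2018, 0, 0]) cube([61, 61, 414]);
translate([2018, 336, 0]) cube([61, 61, 414]);


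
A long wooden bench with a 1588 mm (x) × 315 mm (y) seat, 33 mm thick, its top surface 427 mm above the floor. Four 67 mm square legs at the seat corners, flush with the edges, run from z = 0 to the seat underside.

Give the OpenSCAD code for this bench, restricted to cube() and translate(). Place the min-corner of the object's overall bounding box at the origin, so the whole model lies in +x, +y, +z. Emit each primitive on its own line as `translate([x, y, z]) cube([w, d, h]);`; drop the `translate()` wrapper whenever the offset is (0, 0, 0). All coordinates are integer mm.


translate([0, 0, 394]) cube([1588, 315, 33]);
cube([67, 67, 394]);
translate([0, 248, 0]) cube([67, 67, 394]);
translate([1521, 0, 0]) cube([67, 67, 394]);
translate([1521, 248, 0]) cube([67, 67, 394]);


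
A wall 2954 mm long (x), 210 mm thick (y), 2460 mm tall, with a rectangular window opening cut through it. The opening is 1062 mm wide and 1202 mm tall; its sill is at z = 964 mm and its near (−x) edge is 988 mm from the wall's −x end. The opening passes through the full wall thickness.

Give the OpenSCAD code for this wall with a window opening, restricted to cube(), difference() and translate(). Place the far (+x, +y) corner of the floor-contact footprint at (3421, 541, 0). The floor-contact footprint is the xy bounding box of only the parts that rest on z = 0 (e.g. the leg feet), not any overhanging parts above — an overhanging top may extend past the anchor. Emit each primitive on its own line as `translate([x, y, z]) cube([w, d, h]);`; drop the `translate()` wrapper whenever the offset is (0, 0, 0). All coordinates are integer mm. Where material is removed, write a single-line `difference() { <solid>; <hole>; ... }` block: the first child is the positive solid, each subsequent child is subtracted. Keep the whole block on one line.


difference() { translate([467, 331, 0]) cube([2954, 210, 2460]); translate([1455, 331, 964]) cube([1062, 210, 1202]); }


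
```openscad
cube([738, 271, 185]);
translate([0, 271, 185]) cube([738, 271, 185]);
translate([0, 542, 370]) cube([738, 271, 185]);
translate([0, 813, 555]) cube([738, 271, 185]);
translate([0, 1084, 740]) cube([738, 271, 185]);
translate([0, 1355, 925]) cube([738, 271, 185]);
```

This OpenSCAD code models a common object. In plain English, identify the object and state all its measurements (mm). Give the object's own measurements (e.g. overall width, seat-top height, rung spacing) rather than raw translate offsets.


A straight staircase of 6 solid steps. Each step is 738 mm wide (x), 271 mm deep (y, the going) and 185 mm tall (the rise). The first step rests on the floor; each subsequent step sits one going further in +y and one rise higher in +z, directly behind and above the previous step with no overlap.


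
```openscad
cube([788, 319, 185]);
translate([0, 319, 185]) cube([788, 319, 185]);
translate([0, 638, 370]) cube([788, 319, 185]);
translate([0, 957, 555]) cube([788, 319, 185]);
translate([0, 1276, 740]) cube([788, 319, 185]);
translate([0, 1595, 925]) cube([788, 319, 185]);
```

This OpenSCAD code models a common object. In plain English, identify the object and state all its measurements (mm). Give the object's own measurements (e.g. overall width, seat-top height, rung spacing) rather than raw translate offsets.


A straight staircase of 6 solid steps. Each step is 788 mm wide (x), 319 mm deep (y, the going) and 185 mm tall (the rise). The first step rests on the floor; each subsequent step sits one going further in +y and one rise higher in +z, directly behind and above the previous step with no overlap.


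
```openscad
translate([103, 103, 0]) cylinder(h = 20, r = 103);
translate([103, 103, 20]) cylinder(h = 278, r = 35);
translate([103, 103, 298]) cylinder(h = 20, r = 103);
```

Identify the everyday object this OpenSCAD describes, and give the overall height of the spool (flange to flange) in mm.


A spool. The overall height is 318 mm.

Three coaxial cylinders, large–small–large — a spool. Two 20 mm flanges and a 278 mm core give 20 + 278 + 20 = 318 mm.


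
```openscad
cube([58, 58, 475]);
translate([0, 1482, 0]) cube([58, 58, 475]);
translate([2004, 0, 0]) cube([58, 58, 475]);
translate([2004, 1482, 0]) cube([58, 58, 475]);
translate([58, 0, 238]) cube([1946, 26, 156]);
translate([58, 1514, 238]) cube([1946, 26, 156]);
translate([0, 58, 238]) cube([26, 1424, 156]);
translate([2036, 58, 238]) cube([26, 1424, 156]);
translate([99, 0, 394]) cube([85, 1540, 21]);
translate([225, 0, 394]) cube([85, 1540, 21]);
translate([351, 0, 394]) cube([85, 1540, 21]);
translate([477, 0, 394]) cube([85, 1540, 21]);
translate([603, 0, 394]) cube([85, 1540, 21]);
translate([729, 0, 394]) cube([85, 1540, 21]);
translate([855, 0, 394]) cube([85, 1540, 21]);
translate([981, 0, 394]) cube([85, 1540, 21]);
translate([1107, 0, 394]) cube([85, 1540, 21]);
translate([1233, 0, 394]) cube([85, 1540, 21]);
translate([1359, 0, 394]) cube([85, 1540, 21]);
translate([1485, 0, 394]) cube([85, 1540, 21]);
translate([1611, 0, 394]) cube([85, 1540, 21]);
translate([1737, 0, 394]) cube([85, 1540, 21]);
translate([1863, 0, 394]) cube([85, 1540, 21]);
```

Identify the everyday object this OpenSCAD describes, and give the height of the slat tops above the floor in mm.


A bed frame. The slat-top height is 415 mm.

Four posts, four rails, and a row of slats — a bed frame. Slats sit on the rails at z = 238 + 156 = 394; with slat thickness 21, the top is 415 mm.


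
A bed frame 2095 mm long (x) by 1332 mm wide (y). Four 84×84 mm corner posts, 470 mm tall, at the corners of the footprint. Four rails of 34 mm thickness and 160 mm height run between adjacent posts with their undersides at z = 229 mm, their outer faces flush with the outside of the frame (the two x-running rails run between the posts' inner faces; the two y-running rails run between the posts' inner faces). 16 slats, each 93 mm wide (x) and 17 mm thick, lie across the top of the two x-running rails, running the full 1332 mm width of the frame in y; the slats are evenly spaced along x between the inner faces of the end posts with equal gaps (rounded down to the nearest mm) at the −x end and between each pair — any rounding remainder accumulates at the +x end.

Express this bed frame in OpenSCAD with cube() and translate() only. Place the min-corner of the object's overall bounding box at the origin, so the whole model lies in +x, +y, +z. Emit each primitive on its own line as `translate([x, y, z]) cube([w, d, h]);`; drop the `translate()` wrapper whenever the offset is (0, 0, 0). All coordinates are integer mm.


cube([84, 84, 470]);
translate([0, 1248, 0]) cube([84, 84, 470]);
translate([2011, 0, 0]) cube([84, 84, 470]);
translate([2011, 1248, 0]) cube([84, 84, 470]);
translate([84, 0, 229]) cube([1927, 34, 160]);
translate([84, 1298, 229]) cube([1927, 34, 160]);
translate([0, 84, 229]) cube([34, 1164, 160]);
translate([2061, 84, 229]) cube([34, 1164, 160]);
translate([109, 0, 389]) cube([93, 1332, 17]);
translate([227, 0, 389]) cube([93, 1332, 17]);
translate([345, 0, 389]) cube([93, 1332, 17]);
translate([463, 0, 389]) cube([93, 1332, 17]);
translate([581, 0, 389]) cube([93, 1332, 17]);
translate([699, 0, 389]) cube([93, 1332, 17]);
translate([817, 0, 389]) cube([93, 1332, 17]);
translate([935, 0, 389]) cube([93, 1332, 17]);
translate([1053, 0, 389]) cube([93, 1332, 17]);
translate([1171, 0, 389]) cube([93, 1332, 17]);
translate([1289, 0, 389]) cube([93, 1332, 17]);
translate([1407, 0, 389]) cube([93, 1332, 17]);
translate([1525, 0, 389]) cube([93, 1332, 17]);
translate([1643, 0, 389]) cube([93, 1332, 17]);
translate([1761, 0, 389]) cube([93, 1332, 17]);
translate([1879, 0, 389]) cube([93, 1332, 17]);


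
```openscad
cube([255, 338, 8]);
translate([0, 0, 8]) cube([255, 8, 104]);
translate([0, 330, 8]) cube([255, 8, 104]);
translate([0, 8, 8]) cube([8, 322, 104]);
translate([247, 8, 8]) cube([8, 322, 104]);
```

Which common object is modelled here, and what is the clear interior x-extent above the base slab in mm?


An open box. The internal width is 239 mm.

A 255×338 base slab with four walls standing on it — an open box. The base is 255 mm wide and the walls are 8 mm thick, so the internal width is 255 − 2 × 8 = 239 mm.


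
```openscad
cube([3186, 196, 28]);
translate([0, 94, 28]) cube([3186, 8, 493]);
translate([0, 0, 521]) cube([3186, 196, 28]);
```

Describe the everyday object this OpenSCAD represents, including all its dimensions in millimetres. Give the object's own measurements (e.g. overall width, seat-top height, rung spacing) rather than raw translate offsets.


An I-beam lying along x, 3186 mm long. Overall section height 549 mm. Two flanges 196 mm wide (y) and 28 mm thick, one on the floor and one at the top; a web 8 mm thick runs between them, centred on the flange width.


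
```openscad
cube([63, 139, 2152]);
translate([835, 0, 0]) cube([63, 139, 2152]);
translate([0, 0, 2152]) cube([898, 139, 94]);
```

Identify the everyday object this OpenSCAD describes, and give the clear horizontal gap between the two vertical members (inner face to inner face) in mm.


A door frame. The clear opening width is 772 mm.

Two 2152 mm tall posts with a header on top — a door frame. The left jamb is 63 mm wide at x = 0; the right jamb starts at x = 835. The clear opening is 835 − 63 = 772 mm.


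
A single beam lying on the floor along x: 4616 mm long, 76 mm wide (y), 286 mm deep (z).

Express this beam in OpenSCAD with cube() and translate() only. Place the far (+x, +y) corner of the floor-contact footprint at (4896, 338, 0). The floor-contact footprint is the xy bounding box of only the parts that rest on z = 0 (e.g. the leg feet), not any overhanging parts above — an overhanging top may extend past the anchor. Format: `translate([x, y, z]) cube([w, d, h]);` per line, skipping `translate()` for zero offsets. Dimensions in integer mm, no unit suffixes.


translate([280, 262, 0]) cube([4616, 76, 286]);


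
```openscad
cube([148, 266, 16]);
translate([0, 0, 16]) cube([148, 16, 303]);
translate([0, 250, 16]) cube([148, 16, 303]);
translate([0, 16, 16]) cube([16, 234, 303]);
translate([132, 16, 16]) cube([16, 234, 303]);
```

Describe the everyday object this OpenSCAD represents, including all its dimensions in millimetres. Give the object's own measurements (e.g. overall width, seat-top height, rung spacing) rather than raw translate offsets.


An open-topped rectangular box: outside dimensions 148×266×319 mm, with a uniform wall and base thickness of 16 mm. The base is a full 148×266 slab on the floor; four walls sit on top of the base. The front and back walls (the −y and +y sides) span the full width; the two side walls fit between them.


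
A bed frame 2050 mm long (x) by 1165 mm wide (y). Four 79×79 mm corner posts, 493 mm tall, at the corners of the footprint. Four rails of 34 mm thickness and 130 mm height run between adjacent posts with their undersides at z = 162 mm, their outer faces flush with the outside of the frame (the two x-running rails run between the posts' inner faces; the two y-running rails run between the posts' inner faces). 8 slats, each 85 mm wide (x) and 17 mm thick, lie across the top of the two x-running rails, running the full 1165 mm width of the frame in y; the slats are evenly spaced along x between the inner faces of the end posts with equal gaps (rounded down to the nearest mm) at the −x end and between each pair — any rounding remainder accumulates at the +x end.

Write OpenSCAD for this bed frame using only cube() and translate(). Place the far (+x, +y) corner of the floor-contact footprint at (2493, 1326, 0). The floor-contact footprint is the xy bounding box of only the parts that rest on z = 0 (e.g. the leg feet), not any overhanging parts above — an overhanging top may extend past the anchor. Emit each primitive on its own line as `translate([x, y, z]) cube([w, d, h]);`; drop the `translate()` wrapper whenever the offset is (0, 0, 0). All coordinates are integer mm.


// slat z = rail_z + rail_h = 162 + 130 = 292
// slat gap = ⌊(1892 − 8·85) / 9⌋ = 134
translate([443, 161, 0]) cube([79, 79, 493]);
translate([443, 1247, 0]) cube([79, 79, 493]);
translate([2414, 161, 0]) cube([79, 79, 493]);
translate([2414, 1247, 0]) cube([79, 79, 493]);
translate([522, 161, 162]) cube([1892, 34, 130]);
translate([522, 1292, 162]) cube([1892, 34, 130]);
translate([443, 240, 162]) cube([34, 1007, 130]);
translate([2459, 240, 162]) cube([34, 1007, 130]);
translate([656, 161, 292]) cube([85, 1165, 17]);
translate([875, 161, 292]) cube([85, 1165, 17]);
translate([1094, 161, 292]) cube([85, 1165, 17]);
translate([1313, 161, 292]) cube([85, 1165, 17]);
translate([1532, 161, 292]) cube([85, 1165, 17]);
translate([1751, 161, 292]) cube([85, 1165, 17]);
translate([1970, 161, 292]) cube([85, 1165, 17]);
translate([2189, 161, 292]) cube([85, 1165, 17]);


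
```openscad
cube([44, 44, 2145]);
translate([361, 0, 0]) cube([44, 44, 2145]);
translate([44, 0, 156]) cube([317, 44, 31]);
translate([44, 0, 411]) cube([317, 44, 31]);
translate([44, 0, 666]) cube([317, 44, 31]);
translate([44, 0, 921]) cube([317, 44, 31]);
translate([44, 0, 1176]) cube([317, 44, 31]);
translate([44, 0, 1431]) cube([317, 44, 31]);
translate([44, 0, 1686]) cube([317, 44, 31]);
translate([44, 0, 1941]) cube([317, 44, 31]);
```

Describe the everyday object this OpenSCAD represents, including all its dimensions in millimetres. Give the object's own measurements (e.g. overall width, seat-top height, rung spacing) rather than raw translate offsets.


A straight ladder. Two 44×44 mm vertical rails, 2145 mm tall, stand 405 mm apart (outside-to-outside) with their front faces coplanar on the −y side. 8 rungs, each 44 mm deep and 31 mm tall, span between the inner faces of the rails, front faces flush with the rails. The lowest rung's underside is at z = 156 mm and rungs are spaced 255 mm apart (underside to underside).


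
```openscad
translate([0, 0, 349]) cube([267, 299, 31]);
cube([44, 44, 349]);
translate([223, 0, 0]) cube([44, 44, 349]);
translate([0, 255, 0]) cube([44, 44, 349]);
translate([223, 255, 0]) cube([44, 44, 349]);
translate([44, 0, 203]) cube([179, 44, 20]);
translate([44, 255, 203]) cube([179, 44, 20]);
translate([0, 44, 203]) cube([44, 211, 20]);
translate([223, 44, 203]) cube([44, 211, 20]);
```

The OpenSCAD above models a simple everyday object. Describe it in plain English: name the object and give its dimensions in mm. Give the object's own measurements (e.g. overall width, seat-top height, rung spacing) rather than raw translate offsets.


A four-legged stool. The seat is a 267×299×31 mm slab whose top surface is at z = 380 mm; four square legs, each 44×44 mm in cross-section, run from the floor (z = 0) to the underside of the seat, each flush with a corner of the seat. Four stretchers, 44 mm wide and 20 mm tall, connect adjacent legs with their undersides at z = 203 mm, each running between the inner faces of the legs it joins and aligned with the legs' outer faces on the other axis.


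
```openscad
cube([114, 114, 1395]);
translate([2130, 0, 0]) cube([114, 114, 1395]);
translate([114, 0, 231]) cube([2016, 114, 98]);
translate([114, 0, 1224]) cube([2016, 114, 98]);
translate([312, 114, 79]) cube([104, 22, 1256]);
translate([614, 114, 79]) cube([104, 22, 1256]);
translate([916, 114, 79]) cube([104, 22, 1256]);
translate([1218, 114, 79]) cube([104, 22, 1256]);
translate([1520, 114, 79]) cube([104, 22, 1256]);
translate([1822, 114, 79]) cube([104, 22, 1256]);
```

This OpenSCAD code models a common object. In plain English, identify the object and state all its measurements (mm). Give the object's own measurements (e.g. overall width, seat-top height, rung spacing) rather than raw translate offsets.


A fence section. Two 114×114 mm posts, 1395 mm tall, stand on the floor with a clear span of 2016 mm between their inner faces. Two horizontal rails of 114×98 mm section span the gap between the posts with their undersides at z = 231 mm and z = 1224 mm, flush with the posts' −y face. 6 pickets, each 104 mm wide, 22 mm thick and 1256 mm tall, are fixed to the +y face of the rails with their bottoms at z = 79 mm, spaced across the span with a 198 mm gap after the −x post and between neighbouring pickets, with 204 mm left before the +x post.
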